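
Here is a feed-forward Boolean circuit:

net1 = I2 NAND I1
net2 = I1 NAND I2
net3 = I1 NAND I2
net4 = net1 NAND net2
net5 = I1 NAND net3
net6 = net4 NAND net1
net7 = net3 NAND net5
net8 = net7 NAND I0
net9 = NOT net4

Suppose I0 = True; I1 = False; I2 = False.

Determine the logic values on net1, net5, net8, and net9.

net1 = I2 NAND I1 = False NAND False = True
net2 = I1 NAND I2 = False NAND False = True
net3 = I1 NAND I2 = False NAND False = True
net4 = net1 NAND net2 = True NAND True = False
net5 = I1 NAND net3 = False NAND True = True
net7 = net3 NAND net5 = True NAND True = False
net8 = net7 NAND I0 = False NAND True = True
net9 = NOT net4 = NOT False = True

net1 = True; net5 = True; net8 = True; net9 = True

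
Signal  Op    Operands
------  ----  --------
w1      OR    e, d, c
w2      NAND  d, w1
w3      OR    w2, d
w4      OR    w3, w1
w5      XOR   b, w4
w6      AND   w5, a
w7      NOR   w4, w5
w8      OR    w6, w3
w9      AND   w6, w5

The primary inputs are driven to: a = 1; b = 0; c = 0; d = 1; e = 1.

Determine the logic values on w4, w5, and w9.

w4 = 1; w5 = 1; w9 = 1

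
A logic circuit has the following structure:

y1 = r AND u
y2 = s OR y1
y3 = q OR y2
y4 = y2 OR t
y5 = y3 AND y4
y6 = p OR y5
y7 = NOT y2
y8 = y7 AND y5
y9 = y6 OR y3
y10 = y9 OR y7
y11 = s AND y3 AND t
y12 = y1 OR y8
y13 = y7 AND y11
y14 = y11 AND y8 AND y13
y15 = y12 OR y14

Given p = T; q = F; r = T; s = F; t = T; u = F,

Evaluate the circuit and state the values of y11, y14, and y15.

y11 = F  y14 = F  y15 = F

y1 = r AND u = T AND F = F
y2 = s OR y1 = F OR F = F
y3 = q OR y2 = F OR F = F
y4 = y2 OR t = F OR T = T
y5 = y3 AND y4 = F AND T = F
y7 = NOT y2 = NOT F = T
y8 = y7 AND y5 = T AND F = F
y11 = s AND y3 AND t = F AND F AND T = F
y12 = y1 OR y8 = F OR F = F
y13 = y7 AND y11 = T AND F = F
y14 = y11 AND y8 AND y13 = F AND F AND F = F
y15 = y12 OR y14 = F OR F = F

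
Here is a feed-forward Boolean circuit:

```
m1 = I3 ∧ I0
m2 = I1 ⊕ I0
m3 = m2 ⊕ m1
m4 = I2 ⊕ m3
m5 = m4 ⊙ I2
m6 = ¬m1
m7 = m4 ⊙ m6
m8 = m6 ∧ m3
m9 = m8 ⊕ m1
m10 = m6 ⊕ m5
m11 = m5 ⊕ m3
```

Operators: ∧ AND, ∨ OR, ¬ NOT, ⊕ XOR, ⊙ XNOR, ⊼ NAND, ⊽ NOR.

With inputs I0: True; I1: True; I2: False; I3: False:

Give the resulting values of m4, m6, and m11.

m4 = False, m6 = True, m11 = True

m1 = I3 AND I0 = False AND True = False
m2 = I1 XOR I0 = True XOR True = False
m3 = m2 XOR m1 = False XOR False = False
m4 = I2 XOR m3 = False XOR False = False
m5 = m4 XNOR I2 = False XNOR False = True
m6 = NOT m1 = NOT False = True
m11 = m5 XOR m3 = True XOR False = True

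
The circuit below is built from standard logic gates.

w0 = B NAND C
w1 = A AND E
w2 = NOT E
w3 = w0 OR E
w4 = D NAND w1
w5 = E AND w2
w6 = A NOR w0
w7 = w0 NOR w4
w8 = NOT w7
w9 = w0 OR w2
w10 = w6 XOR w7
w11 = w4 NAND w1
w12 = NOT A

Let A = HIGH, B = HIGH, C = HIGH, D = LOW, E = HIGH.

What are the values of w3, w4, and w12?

w3 = HIGH; w4 = HIGH; w12 = LOW

w0 = B NAND C = HIGH NAND HIGH = LOW
w1 = A AND E = HIGH AND HIGH = HIGH
w3 = w0 OR E = LOW OR HIGH = HIGH
w4 = D NAND w1 = LOW NAND HIGH = HIGH
w12 = NOT A = NOT HIGH = LOW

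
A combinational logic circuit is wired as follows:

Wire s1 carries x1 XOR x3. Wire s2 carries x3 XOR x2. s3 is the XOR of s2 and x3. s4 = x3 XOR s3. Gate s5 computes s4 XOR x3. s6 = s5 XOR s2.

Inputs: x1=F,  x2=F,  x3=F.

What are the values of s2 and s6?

s2 = x3 XOR x2 = F XOR F = F
s3 = s2 XOR x3 = F XOR F = F
s4 = x3 XOR s3 = F XOR F = F
s5 = s4 XOR x3 = F XOR F = F
s6 = s5 XOR s2 = F XOR F = F

s2 = F; s6 = F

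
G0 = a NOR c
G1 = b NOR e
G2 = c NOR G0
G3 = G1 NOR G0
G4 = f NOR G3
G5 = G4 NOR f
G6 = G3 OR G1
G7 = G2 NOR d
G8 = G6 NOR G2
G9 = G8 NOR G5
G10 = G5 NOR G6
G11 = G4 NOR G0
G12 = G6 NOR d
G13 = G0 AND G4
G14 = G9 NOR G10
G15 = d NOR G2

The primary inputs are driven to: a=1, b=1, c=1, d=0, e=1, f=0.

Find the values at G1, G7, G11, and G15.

G0 = a NOR c = 1 NOR 1 = 0
G1 = b NOR e = 1 NOR 1 = 0
G2 = c NOR G0 = 1 NOR 0 = 0
G3 = G1 NOR G0 = 0 NOR 0 = 1
G4 = f NOR G3 = 0 NOR 1 = 0
G7 = G2 NOR d = 0 NOR 0 = 1
G11 = G4 NOR G0 = 0 NOR 0 = 1
G15 = d NOR G2 = 0 NOR 0 = 1

G1 = 0, G7 = 1, G11 = 1, G15 = 1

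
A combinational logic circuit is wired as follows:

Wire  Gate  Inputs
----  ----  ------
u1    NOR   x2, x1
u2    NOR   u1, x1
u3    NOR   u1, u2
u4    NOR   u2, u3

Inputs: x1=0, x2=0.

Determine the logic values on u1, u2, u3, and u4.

u1 = 1  u2 = 0  u3 = 0  u4 = 1

u1 = x2 NOR x1 = 0 NOR 0 = 1
u2 = u1 NOR x1 = 1 NOR 0 = 0
u3 = u1 NOR u2 = 1 NOR 0 = 0
u4 = u2 NOR u3 = 0 NOR 0 = 1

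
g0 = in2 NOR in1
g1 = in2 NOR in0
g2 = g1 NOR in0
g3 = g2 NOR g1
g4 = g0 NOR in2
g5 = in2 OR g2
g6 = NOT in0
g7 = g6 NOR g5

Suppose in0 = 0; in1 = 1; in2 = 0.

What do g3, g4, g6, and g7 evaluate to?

g0 = in2 NOR in1 = 0 NOR 1 = 0
g1 = in2 NOR in0 = 0 NOR 0 = 1
g2 = g1 NOR in0 = 1 NOR 0 = 0
g3 = g2 NOR g1 = 0 NOR 1 = 0
g4 = g0 NOR in2 = 0 NOR 0 = 1
g5 = in2 OR g2 = 0 OR 0 = 0
g6 = NOT in0 = NOT 0 = 1
g7 = g6 NOR g5 = 1 NOR 0 = 0

g3 = 0, g4 = 1, g6 = 1, g7 = 0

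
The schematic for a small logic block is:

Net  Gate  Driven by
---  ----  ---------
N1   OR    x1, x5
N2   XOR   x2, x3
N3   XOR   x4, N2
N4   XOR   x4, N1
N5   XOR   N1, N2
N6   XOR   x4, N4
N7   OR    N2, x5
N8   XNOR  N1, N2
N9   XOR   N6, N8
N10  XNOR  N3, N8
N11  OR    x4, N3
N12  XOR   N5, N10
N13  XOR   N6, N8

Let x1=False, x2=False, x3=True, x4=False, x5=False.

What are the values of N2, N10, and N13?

N1 = x1 OR x5 = False OR False = False
N2 = x2 XOR x3 = False XOR True = True
N3 = x4 XOR N2 = False XOR True = True
N4 = x4 XOR N1 = False XOR False = False
N6 = x4 XOR N4 = False XOR False = False
N8 = N1 XNOR N2 = False XNOR True = False
N10 = N3 XNOR N8 = True XNOR False = False
N13 = N6 XOR N8 = False XOR False = False

N2 = True, N10 = False, N13 = False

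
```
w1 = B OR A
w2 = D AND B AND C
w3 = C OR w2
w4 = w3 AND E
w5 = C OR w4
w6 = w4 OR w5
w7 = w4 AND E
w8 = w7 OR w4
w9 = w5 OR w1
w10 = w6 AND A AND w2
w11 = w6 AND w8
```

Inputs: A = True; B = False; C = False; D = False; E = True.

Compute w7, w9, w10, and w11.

w1 = B OR A = False OR True = True
w2 = D AND B AND C = False AND False AND False = False
w3 = C OR w2 = False OR False = False
w4 = w3 AND E = False AND True = False
w5 = C OR w4 = False OR False = False
w6 = w4 OR w5 = False OR False = False
w7 = w4 AND E = False AND True = False
w8 = w7 OR w4 = False OR False = False
w9 = w5 OR w1 = False OR True = True
w10 = w6 AND A AND w2 = False AND True AND False = False
w11 = w6 AND w8 = False AND False = False

w7 = False  w9 = True  w10 = False  w11 = False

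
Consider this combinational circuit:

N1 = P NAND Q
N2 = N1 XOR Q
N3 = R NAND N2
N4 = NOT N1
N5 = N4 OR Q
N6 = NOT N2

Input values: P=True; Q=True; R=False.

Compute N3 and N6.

N3 = True; N6 = False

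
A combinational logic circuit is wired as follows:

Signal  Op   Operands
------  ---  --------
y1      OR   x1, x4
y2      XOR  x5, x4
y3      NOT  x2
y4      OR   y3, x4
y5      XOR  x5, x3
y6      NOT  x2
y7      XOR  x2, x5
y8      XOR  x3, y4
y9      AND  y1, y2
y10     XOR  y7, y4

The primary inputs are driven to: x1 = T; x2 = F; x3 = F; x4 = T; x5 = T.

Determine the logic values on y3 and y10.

y3 = T, y10 = F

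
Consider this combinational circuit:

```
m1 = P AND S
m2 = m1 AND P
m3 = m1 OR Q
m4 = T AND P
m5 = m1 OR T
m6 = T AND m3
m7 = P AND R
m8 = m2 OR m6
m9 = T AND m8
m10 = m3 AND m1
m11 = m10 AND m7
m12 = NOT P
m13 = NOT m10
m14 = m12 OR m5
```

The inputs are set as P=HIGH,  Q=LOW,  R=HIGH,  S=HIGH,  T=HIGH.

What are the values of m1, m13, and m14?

m1 = HIGH, m13 = LOW, m14 = HIGH

m1 = P AND S = HIGH AND HIGH = HIGH
m3 = m1 OR Q = HIGH OR LOW = HIGH
m5 = m1 OR T = HIGH OR HIGH = HIGH
m10 = m3 AND m1 = HIGH AND HIGH = HIGH
m12 = NOT P = NOT HIGH = LOW
m13 = NOT m10 = NOT HIGH = LOW
m14 = m12 OR m5 = LOW OR HIGH = HIGH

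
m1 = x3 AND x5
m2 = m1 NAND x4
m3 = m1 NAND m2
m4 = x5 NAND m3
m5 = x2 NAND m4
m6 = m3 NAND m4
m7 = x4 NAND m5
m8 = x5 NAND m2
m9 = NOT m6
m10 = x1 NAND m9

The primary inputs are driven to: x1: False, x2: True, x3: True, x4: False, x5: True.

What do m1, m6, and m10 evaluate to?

m1 = x3 AND x5 = True AND True = True
m2 = m1 NAND x4 = True NAND False = True
m3 = m1 NAND m2 = True NAND True = False
m4 = x5 NAND m3 = True NAND False = True
m6 = m3 NAND m4 = False NAND True = True
m9 = NOT m6 = NOT True = False
m10 = x1 NAND m9 = False NAND False = True

m1 = True, m6 = True, m10 = True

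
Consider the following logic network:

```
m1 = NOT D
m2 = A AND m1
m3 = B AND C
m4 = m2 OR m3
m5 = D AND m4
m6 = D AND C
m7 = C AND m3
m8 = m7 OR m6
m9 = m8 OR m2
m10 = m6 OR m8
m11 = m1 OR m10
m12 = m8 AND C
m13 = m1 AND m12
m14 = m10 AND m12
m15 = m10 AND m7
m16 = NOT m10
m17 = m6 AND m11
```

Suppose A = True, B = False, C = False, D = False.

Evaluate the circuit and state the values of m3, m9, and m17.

m3 = False  m9 = True  m17 = False

m1 = NOT D = NOT False = True
m2 = A AND m1 = True AND True = True
m3 = B AND C = False AND False = False
m6 = D AND C = False AND False = False
m7 = C AND m3 = False AND False = False
m8 = m7 OR m6 = False OR False = False
m9 = m8 OR m2 = False OR True = True
m10 = m6 OR m8 = False OR False = False
m11 = m1 OR m10 = True OR False = True
m17 = m6 AND m11 = False AND True = False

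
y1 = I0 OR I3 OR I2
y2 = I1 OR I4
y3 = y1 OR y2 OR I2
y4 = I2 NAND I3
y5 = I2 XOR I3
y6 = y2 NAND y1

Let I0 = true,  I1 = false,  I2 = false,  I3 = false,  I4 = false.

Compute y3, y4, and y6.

y3 = true; y4 = true; y6 = true

y1 = I0 OR I3 OR I2 = true OR false OR false = true
y2 = I1 OR I4 = false OR false = false
y3 = y1 OR y2 OR I2 = true OR false OR false = true
y4 = I2 NAND I3 = false NAND false = true
y6 = y2 NAND y1 = false NAND true = true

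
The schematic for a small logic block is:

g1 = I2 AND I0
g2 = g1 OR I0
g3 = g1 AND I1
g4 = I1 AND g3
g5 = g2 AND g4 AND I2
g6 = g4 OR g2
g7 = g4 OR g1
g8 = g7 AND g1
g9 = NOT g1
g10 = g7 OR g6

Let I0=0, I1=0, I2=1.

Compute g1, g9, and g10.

g1 = I2 AND I0 = 1 AND 0 = 0
g2 = g1 OR I0 = 0 OR 0 = 0
g3 = g1 AND I1 = 0 AND 0 = 0
g4 = I1 AND g3 = 0 AND 0 = 0
g6 = g4 OR g2 = 0 OR 0 = 0
g7 = g4 OR g1 = 0 OR 0 = 0
g9 = NOT g1 = NOT 0 = 1
g10 = g7 OR g6 = 0 OR 0 = 0

g1 = 0, g9 = 1, g10 = 0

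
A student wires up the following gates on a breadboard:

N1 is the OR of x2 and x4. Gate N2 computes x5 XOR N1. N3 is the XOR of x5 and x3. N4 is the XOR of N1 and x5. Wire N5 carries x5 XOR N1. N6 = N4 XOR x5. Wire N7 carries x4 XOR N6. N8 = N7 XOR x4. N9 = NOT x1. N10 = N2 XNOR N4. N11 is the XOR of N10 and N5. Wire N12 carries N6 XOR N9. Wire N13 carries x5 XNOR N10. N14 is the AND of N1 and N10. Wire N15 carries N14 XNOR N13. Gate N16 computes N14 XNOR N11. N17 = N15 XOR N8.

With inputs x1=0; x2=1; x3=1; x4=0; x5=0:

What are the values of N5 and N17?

N1 = x2 OR x4 = 1 OR 0 = 1
N2 = x5 XOR N1 = 0 XOR 1 = 1
N4 = N1 XOR x5 = 1 XOR 0 = 1
N5 = x5 XOR N1 = 0 XOR 1 = 1
N6 = N4 XOR x5 = 1 XOR 0 = 1
N7 = x4 XOR N6 = 0 XOR 1 = 1
N8 = N7 XOR x4 = 1 XOR 0 = 1
N10 = N2 XNOR N4 = 1 XNOR 1 = 1
N13 = x5 XNOR N10 = 0 XNOR 1 = 0
N14 = N1 AND N10 = 1 AND 1 = 1
N15 = N14 XNOR N13 = 1 XNOR 0 = 0
N17 = N15 XOR N8 = 0 XOR 1 = 1

N5 = 1, N17 = 1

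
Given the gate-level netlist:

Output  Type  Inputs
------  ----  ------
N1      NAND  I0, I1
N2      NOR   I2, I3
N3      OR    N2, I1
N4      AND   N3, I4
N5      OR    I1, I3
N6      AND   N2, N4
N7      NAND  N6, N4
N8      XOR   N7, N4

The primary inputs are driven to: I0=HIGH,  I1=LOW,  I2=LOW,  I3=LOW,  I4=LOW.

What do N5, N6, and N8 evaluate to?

N2 = I2 NOR I3 = LOW NOR LOW = HIGH
N3 = N2 OR I1 = HIGH OR LOW = HIGH
N4 = N3 AND I4 = HIGH AND LOW = LOW
N5 = I1 OR I3 = LOW OR LOW = LOW
N6 = N2 AND N4 = HIGH AND LOW = LOW
N7 = N6 NAND N4 = LOW NAND LOW = HIGH
N8 = N7 XOR N4 = HIGH XOR LOW = HIGH

N5 = LOW; N6 = LOW; N8 = HIGH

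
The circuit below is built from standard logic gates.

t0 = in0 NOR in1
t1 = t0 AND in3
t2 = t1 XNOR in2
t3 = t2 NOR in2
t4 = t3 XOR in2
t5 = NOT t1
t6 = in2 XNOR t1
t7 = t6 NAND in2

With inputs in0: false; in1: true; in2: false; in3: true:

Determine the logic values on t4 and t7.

t4 = false, t7 = true

t0 = in0 NOR in1 = false NOR true = false
t1 = t0 AND in3 = false AND true = false
t2 = t1 XNOR in2 = false XNOR false = true
t3 = t2 NOR in2 = true NOR false = false
t4 = t3 XOR in2 = false XOR false = false
t6 = in2 XNOR t1 = false XNOR false = true
t7 = t6 NAND in2 = true NAND false = true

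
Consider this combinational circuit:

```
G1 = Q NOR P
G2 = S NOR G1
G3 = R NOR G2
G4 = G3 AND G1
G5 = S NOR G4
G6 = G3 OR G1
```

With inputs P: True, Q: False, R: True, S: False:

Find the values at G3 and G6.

G3 = False  G6 = False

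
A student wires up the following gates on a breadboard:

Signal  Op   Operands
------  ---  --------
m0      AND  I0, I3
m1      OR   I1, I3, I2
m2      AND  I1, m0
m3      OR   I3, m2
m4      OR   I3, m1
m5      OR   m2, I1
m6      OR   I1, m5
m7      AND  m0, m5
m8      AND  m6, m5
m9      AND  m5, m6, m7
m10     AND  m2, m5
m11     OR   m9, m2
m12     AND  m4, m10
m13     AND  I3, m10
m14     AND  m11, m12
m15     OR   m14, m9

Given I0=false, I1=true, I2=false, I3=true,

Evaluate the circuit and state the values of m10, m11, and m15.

m0 = I0 AND I3 = false AND true = false
m1 = I1 OR I3 OR I2 = true OR true OR false = true
m2 = I1 AND m0 = true AND false = false
m4 = I3 OR m1 = true OR true = true
m5 = m2 OR I1 = false OR true = true
m6 = I1 OR m5 = true OR true = true
m7 = m0 AND m5 = false AND true = false
m9 = m5 AND m6 AND m7 = true AND true AND false = false
m10 = m2 AND m5 = false AND true = false
m11 = m9 OR m2 = false OR false = false
m12 = m4 AND m10 = true AND false = false
m14 = m11 AND m12 = false AND false = false
m15 = m14 OR m9 = false OR false = false

m10 = false, m11 = false, m15 = false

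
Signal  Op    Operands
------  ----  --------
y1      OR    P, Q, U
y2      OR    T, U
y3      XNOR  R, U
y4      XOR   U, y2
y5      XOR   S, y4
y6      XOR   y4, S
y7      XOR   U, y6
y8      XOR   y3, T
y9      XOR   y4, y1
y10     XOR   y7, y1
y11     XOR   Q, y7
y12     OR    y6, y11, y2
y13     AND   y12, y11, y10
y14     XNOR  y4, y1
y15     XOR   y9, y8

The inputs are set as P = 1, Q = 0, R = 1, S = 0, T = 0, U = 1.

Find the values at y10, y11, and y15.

y10 = 0, y11 = 1, y15 = 0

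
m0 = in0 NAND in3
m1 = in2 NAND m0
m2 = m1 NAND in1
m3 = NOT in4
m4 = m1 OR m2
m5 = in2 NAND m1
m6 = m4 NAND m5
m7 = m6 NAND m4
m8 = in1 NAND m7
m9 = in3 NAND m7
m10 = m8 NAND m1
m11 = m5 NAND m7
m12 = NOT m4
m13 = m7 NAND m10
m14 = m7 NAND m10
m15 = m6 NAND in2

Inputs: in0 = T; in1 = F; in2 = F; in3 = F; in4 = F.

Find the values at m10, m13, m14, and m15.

m10 = F  m13 = T  m14 = T  m15 = T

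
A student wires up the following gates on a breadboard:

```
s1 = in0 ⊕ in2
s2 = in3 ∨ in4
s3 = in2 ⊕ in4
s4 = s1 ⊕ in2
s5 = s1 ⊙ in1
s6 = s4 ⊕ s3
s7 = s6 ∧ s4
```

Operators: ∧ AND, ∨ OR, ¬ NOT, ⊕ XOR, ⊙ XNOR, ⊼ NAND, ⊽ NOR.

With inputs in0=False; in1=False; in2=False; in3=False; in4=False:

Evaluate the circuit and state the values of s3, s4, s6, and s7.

s1 = in0 XOR in2 = False XOR False = False
s3 = in2 XOR in4 = False XOR False = False
s4 = s1 XOR in2 = False XOR False = False
s6 = s4 XOR s3 = False XOR False = False
s7 = s6 AND s4 = False AND False = False

s3 = False; s4 = False; s6 = False; s7 = False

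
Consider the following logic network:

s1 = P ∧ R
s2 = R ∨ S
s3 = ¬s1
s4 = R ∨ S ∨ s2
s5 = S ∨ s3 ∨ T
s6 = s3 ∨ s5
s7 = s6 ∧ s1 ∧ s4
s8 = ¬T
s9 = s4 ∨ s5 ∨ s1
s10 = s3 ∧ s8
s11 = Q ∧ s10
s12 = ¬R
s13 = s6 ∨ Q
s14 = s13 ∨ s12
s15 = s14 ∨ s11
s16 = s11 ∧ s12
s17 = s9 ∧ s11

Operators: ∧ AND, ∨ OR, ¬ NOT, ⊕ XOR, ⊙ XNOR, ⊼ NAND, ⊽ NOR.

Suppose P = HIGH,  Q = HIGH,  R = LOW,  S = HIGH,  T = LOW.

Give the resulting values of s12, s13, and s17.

s1 = P AND R = HIGH AND LOW = LOW
s2 = R OR S = LOW OR HIGH = HIGH
s3 = NOT s1 = NOT LOW = HIGH
s4 = R OR S OR s2 = LOW OR HIGH OR HIGH = HIGH
s5 = S OR s3 OR T = HIGH OR HIGH OR LOW = HIGH
s6 = s3 OR s5 = HIGH OR HIGH = HIGH
s8 = NOT T = NOT LOW = HIGH
s9 = s4 OR s5 OR s1 = HIGH OR HIGH OR LOW = HIGH
s10 = s3 AND s8 = HIGH AND HIGH = HIGH
s11 = Q AND s10 = HIGH AND HIGH = HIGH
s12 = NOT R = NOT LOW = HIGH
s13 = s6 OR Q = HIGH OR HIGH = HIGH
s17 = s9 AND s11 = HIGH AND HIGH = HIGH

s12 = HIGH, s13 = HIGH, s17 = HIGH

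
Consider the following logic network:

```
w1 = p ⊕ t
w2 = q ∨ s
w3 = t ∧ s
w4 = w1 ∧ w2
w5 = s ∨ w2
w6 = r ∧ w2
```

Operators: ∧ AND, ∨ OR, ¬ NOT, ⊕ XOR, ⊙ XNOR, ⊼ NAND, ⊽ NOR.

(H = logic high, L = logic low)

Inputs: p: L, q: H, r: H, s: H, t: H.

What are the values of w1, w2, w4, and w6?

w1 = H; w2 = H; w4 = H; w6 = H

w1 = p XOR t = L XOR H = H
w2 = q OR s = H OR H = H
w4 = w1 AND w2 = H AND H = H
w6 = r AND w2 = H AND H = H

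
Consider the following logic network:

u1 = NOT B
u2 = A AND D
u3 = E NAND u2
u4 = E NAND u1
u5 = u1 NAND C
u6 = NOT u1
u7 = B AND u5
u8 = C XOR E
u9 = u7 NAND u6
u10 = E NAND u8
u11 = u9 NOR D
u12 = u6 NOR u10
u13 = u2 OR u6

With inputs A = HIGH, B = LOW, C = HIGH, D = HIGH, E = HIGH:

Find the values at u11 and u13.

u1 = NOT B = NOT LOW = HIGH
u2 = A AND D = HIGH AND HIGH = HIGH
u5 = u1 NAND C = HIGH NAND HIGH = LOW
u6 = NOT u1 = NOT HIGH = LOW
u7 = B AND u5 = LOW AND LOW = LOW
u9 = u7 NAND u6 = LOW NAND LOW = HIGH
u11 = u9 NOR D = HIGH NOR HIGH = LOW
u13 = u2 OR u6 = HIGH OR LOW = HIGH

u11 = LOW, u13 = HIGH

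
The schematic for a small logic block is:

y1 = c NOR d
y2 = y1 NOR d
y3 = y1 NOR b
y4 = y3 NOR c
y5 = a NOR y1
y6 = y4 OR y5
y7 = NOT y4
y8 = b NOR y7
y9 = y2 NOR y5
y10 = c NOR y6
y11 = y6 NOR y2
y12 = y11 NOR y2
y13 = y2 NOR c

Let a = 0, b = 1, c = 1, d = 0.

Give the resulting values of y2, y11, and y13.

y2 = 1, y11 = 0, y13 = 0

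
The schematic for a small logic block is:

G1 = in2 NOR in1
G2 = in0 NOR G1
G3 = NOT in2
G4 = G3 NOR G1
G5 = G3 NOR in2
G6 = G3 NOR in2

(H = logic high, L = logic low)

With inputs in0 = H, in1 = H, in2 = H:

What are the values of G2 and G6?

G2 = L, G6 = L

G1 = in2 NOR in1 = H NOR H = L
G2 = in0 NOR G1 = H NOR L = L
G3 = NOT in2 = NOT H = L
G6 = G3 NOR in2 = L NOR H = L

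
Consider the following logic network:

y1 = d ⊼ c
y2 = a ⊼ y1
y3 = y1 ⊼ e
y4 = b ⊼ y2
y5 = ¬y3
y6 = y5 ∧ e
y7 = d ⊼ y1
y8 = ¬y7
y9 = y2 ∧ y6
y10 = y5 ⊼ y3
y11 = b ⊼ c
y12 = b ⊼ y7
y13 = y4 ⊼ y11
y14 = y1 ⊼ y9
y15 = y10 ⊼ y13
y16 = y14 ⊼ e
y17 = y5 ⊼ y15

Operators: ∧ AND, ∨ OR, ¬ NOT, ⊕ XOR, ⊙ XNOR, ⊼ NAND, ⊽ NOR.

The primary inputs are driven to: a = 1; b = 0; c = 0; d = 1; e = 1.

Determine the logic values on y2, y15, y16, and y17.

y1 = d NAND c = 1 NAND 0 = 1
y2 = a NAND y1 = 1 NAND 1 = 0
y3 = y1 NAND e = 1 NAND 1 = 0
y4 = b NAND y2 = 0 NAND 0 = 1
y5 = NOT y3 = NOT 0 = 1
y6 = y5 AND e = 1 AND 1 = 1
y9 = y2 AND y6 = 0 AND 1 = 0
y10 = y5 NAND y3 = 1 NAND 0 = 1
y11 = b NAND c = 0 NAND 0 = 1
y13 = y4 NAND y11 = 1 NAND 1 = 0
y14 = y1 NAND y9 = 1 NAND 0 = 1
y15 = y10 NAND y13 = 1 NAND 0 = 1
y16 = y14 NAND e = 1 NAND 1 = 0
y17 = y5 NAND y15 = 1 NAND 1 = 0

y2 = 0, y15 = 1, y16 = 0, y17 = 0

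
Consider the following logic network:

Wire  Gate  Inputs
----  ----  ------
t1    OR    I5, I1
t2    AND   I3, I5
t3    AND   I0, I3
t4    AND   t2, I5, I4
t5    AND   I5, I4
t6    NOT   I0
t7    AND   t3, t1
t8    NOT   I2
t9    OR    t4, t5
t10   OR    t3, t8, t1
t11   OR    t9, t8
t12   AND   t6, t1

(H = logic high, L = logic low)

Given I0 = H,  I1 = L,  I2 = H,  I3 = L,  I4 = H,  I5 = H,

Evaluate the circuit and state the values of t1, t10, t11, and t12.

t1 = I5 OR I1 = H OR L = H
t2 = I3 AND I5 = L AND H = L
t3 = I0 AND I3 = H AND L = L
t4 = t2 AND I5 AND I4 = L AND H AND H = L
t5 = I5 AND I4 = H AND H = H
t6 = NOT I0 = NOT H = L
t8 = NOT I2 = NOT H = L
t9 = t4 OR t5 = L OR H = H
t10 = t3 OR t8 OR t1 = L OR L OR H = H
t11 = t9 OR t8 = H OR L = H
t12 = t6 AND t1 = L AND H = L

t1 = H  t10 = H  t11 = H  t12 = L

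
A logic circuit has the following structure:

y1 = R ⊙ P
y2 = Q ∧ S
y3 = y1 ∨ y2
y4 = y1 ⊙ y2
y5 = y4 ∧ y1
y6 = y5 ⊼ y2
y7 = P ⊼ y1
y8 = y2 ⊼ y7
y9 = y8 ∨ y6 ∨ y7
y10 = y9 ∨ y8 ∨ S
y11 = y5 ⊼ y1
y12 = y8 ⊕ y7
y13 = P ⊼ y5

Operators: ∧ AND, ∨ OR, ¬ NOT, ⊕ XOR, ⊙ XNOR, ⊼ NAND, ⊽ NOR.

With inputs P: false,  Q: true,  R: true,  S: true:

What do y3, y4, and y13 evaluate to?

y1 = R XNOR P = true XNOR false = false
y2 = Q AND S = true AND true = true
y3 = y1 OR y2 = false OR true = true
y4 = y1 XNOR y2 = false XNOR true = false
y5 = y4 AND y1 = false AND false = false
y13 = P NAND y5 = false NAND false = true

y3 = true  y4 = false  y13 = true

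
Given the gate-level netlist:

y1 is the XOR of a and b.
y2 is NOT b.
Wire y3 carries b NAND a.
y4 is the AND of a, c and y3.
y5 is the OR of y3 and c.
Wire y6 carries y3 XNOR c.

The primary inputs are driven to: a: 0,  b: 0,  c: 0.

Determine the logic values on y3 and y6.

y3 = 1, y6 = 0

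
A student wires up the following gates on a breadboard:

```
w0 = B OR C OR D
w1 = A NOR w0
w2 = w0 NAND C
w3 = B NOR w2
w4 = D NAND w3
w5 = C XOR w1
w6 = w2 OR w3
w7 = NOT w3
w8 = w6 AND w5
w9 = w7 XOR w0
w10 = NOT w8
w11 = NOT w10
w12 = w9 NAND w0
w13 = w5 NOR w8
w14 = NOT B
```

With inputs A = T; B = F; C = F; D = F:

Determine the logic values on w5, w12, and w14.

w5 = F, w12 = T, w14 = T

w0 = B OR C OR D = F OR F OR F = F
w1 = A NOR w0 = T NOR F = F
w2 = w0 NAND C = F NAND F = T
w3 = B NOR w2 = F NOR T = F
w5 = C XOR w1 = F XOR F = F
w7 = NOT w3 = NOT F = T
w9 = w7 XOR w0 = T XOR F = T
w12 = w9 NAND w0 = T NAND F = T
w14 = NOT B = NOT F = T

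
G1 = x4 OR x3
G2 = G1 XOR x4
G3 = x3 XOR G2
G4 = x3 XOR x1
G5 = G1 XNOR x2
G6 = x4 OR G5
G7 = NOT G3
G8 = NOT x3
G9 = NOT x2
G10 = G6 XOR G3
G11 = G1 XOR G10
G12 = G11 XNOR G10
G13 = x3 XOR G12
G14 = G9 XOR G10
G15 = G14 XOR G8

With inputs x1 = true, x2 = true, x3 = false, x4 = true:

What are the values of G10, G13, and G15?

G10 = true  G13 = false  G15 = false

G1 = x4 OR x3 = true OR false = true
G2 = G1 XOR x4 = true XOR true = false
G3 = x3 XOR G2 = false XOR false = false
G5 = G1 XNOR x2 = true XNOR true = true
G6 = x4 OR G5 = true OR true = true
G8 = NOT x3 = NOT false = true
G9 = NOT x2 = NOT true = false
G10 = G6 XOR G3 = true XOR false = true
G11 = G1 XOR G10 = true XOR true = false
G12 = G11 XNOR G10 = false XNOR true = false
G13 = x3 XOR G12 = false XOR false = false
G14 = G9 XOR G10 = false XOR true = true
G15 = G14 XOR G8 = true XOR true = false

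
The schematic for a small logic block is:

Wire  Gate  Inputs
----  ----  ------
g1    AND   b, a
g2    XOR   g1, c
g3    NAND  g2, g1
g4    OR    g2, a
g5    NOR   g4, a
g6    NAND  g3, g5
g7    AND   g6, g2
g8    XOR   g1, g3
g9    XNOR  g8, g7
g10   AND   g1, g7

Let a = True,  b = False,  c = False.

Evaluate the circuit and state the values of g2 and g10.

g2 = False; g10 = False

g1 = b AND a = False AND True = False
g2 = g1 XOR c = False XOR False = False
g3 = g2 NAND g1 = False NAND False = True
g4 = g2 OR a = False OR True = True
g5 = g4 NOR a = True NOR True = False
g6 = g3 NAND g5 = True NAND False = True
g7 = g6 AND g2 = True AND False = False
g10 = g1 AND g7 = False AND False = False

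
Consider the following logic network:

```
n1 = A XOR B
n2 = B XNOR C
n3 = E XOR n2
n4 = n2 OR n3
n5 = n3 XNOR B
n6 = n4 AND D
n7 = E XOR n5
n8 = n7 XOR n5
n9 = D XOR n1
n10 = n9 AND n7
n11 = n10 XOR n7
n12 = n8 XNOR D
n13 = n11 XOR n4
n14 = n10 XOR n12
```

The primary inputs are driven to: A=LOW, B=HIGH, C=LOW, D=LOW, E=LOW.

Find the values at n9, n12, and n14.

n9 = HIGH, n12 = HIGH, n14 = HIGH

n1 = A XOR B = LOW XOR HIGH = HIGH
n2 = B XNOR C = HIGH XNOR LOW = LOW
n3 = E XOR n2 = LOW XOR LOW = LOW
n5 = n3 XNOR B = LOW XNOR HIGH = LOW
n7 = E XOR n5 = LOW XOR LOW = LOW
n8 = n7 XOR n5 = LOW XOR LOW = LOW
n9 = D XOR n1 = LOW XOR HIGH = HIGH
n10 = n9 AND n7 = HIGH AND LOW = LOW
n12 = n8 XNOR D = LOW XNOR LOW = HIGH
n14 = n10 XOR n12 = LOW XOR HIGH = HIGH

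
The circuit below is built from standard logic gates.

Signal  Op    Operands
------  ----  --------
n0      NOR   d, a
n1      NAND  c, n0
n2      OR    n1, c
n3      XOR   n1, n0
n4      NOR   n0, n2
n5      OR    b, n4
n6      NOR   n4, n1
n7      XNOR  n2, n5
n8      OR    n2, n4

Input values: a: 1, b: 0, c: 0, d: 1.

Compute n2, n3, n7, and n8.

n2 = 1, n3 = 1, n7 = 0, n8 = 1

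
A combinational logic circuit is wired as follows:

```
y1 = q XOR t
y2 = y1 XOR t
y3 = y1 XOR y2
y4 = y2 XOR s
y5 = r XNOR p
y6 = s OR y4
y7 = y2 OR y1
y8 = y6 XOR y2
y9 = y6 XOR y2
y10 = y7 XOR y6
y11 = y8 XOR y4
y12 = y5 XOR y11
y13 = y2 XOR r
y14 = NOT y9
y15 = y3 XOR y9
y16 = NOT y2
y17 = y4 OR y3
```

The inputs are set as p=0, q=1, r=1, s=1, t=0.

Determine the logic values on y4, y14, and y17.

y4 = 0, y14 = 1, y17 = 0

y1 = q XOR t = 1 XOR 0 = 1
y2 = y1 XOR t = 1 XOR 0 = 1
y3 = y1 XOR y2 = 1 XOR 1 = 0
y4 = y2 XOR s = 1 XOR 1 = 0
y6 = s OR y4 = 1 OR 0 = 1
y9 = y6 XOR y2 = 1 XOR 1 = 0
y14 = NOT y9 = NOT 0 = 1
y17 = y4 OR y3 = 0 OR 0 = 0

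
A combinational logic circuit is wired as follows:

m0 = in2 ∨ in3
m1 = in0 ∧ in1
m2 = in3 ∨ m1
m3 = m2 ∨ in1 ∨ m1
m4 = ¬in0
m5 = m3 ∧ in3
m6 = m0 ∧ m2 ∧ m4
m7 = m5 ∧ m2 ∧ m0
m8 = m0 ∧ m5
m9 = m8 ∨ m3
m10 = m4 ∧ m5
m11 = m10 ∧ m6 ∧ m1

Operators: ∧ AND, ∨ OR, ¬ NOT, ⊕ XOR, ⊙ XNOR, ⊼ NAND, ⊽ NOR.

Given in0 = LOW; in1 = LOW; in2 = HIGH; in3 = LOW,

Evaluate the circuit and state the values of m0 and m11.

m0 = HIGH, m11 = LOW

m0 = in2 OR in3 = HIGH OR LOW = HIGH
m1 = in0 AND in1 = LOW AND LOW = LOW
m2 = in3 OR m1 = LOW OR LOW = LOW
m3 = m2 OR in1 OR m1 = LOW OR LOW OR LOW = LOW
m4 = NOT in0 = NOT LOW = HIGH
m5 = m3 AND in3 = LOW AND LOW = LOW
m6 = m0 AND m2 AND m4 = HIGH AND LOW AND HIGH = LOW
m10 = m4 AND m5 = HIGH AND LOW = LOW
m11 = m10 AND m6 AND m1 = LOW AND LOW AND LOW = LOW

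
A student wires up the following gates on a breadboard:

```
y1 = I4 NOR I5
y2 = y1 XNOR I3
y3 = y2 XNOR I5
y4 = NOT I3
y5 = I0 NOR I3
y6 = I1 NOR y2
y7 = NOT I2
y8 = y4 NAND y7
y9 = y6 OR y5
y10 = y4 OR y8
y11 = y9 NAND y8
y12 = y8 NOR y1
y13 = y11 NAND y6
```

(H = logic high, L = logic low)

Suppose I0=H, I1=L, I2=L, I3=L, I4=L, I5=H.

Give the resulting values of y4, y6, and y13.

y4 = H; y6 = L; y13 = H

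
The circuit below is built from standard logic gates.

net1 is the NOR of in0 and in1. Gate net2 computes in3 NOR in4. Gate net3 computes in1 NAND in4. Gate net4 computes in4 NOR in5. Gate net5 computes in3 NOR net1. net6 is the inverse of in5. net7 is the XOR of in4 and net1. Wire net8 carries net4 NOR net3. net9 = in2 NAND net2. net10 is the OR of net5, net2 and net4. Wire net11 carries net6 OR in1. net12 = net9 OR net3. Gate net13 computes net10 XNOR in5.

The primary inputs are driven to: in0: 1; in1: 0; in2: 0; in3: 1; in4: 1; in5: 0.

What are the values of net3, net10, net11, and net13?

net1 = in0 NOR in1 = 1 NOR 0 = 0
net2 = in3 NOR in4 = 1 NOR 1 = 0
net3 = in1 NAND in4 = 0 NAND 1 = 1
net4 = in4 NOR in5 = 1 NOR 0 = 0
net5 = in3 NOR net1 = 1 NOR 0 = 0
net6 = NOT in5 = NOT 0 = 1
net10 = net5 OR net2 OR net4 = 0 OR 0 OR 0 = 0
net11 = net6 OR in1 = 1 OR 0 = 1
net13 = net10 XNOR in5 = 0 XNOR 0 = 1

net3 = 1, net10 = 0, net11 = 1, net13 = 1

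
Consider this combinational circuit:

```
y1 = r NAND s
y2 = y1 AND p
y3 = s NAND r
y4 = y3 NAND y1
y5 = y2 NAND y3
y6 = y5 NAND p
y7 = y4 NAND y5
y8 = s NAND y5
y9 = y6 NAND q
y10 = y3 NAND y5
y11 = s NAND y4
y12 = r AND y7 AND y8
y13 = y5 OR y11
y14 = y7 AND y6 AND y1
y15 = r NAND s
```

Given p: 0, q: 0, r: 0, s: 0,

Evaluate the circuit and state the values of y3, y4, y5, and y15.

y3 = 1  y4 = 0  y5 = 1  y15 = 1

y1 = r NAND s = 0 NAND 0 = 1
y2 = y1 AND p = 1 AND 0 = 0
y3 = s NAND r = 0 NAND 0 = 1
y4 = y3 NAND y1 = 1 NAND 1 = 0
y5 = y2 NAND y3 = 0 NAND 1 = 1
y15 = r NAND s = 0 NAND 0 = 1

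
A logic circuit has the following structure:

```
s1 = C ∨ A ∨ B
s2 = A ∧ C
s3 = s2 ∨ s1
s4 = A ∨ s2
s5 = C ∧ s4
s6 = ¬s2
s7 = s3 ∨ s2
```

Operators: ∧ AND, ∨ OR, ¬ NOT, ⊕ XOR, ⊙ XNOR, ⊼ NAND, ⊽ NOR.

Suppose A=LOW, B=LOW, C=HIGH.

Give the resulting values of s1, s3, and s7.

s1 = HIGH  s3 = HIGH  s7 = HIGH

s1 = C OR A OR B = HIGH OR LOW OR LOW = HIGH
s2 = A AND C = LOW AND HIGH = LOW
s3 = s2 OR s1 = LOW OR HIGH = HIGH
s7 = s3 OR s2 = HIGH OR LOW = HIGH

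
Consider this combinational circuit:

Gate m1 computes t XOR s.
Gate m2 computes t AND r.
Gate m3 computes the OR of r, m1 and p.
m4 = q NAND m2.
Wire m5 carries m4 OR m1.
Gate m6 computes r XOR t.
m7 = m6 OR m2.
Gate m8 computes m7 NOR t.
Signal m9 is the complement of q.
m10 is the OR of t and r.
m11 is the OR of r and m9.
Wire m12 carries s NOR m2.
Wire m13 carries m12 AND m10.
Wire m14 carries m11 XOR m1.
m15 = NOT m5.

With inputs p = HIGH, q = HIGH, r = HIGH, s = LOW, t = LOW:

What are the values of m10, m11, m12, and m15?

m10 = HIGH, m11 = HIGH, m12 = HIGH, m15 = LOW

m1 = t XOR s = LOW XOR LOW = LOW
m2 = t AND r = LOW AND HIGH = LOW
m4 = q NAND m2 = HIGH NAND LOW = HIGH
m5 = m4 OR m1 = HIGH OR LOW = HIGH
m9 = NOT q = NOT HIGH = LOW
m10 = t OR r = LOW OR HIGH = HIGH
m11 = r OR m9 = HIGH OR LOW = HIGH
m12 = s NOR m2 = LOW NOR LOW = HIGH
m15 = NOT m5 = NOT HIGH = LOW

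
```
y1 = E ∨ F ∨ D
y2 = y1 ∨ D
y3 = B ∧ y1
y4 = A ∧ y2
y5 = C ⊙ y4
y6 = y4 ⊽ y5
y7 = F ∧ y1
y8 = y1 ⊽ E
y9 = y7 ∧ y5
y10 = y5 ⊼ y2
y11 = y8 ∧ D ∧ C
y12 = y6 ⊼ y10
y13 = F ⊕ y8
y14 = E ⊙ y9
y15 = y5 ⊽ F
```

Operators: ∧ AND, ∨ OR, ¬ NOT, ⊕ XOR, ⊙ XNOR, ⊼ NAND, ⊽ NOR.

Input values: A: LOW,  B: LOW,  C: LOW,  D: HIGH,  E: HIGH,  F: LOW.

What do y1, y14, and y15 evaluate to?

y1 = HIGH  y14 = LOW  y15 = LOW

y1 = E OR F OR D = HIGH OR LOW OR HIGH = HIGH
y2 = y1 OR D = HIGH OR HIGH = HIGH
y4 = A AND y2 = LOW AND HIGH = LOW
y5 = C XNOR y4 = LOW XNOR LOW = HIGH
y7 = F AND y1 = LOW AND HIGH = LOW
y9 = y7 AND y5 = LOW AND HIGH = LOW
y14 = E XNOR y9 = HIGH XNOR LOW = LOW
y15 = y5 NOR F = HIGH NOR LOW = LOW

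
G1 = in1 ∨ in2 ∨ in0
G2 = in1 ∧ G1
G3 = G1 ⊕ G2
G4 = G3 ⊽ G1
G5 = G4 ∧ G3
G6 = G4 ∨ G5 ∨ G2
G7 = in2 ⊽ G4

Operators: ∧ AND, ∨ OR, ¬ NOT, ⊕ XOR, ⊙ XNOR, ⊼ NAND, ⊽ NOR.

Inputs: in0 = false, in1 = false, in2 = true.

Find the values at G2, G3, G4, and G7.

G2 = false  G3 = true  G4 = false  G7 = false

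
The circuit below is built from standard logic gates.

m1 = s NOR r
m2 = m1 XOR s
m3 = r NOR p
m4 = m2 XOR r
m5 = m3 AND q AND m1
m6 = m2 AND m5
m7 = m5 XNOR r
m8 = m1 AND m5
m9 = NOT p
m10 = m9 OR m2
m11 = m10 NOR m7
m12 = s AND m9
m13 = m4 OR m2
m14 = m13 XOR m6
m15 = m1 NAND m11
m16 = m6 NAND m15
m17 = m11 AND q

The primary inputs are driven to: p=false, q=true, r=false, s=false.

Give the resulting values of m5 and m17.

m5 = true, m17 = false

m1 = s NOR r = false NOR false = true
m2 = m1 XOR s = true XOR false = true
m3 = r NOR p = false NOR false = true
m5 = m3 AND q AND m1 = true AND true AND true = true
m7 = m5 XNOR r = true XNOR false = false
m9 = NOT p = NOT false = true
m10 = m9 OR m2 = true OR true = true
m11 = m10 NOR m7 = true NOR false = false
m17 = m11 AND q = false AND true = false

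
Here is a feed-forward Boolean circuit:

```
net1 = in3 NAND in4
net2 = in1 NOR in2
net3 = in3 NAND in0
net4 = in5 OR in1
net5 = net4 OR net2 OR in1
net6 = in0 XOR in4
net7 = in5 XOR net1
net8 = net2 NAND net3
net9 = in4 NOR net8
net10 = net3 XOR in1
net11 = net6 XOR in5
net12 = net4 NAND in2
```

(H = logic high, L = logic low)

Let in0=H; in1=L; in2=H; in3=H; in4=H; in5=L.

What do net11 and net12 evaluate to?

net11 = L, net12 = H

net4 = in5 OR in1 = L OR L = L
net6 = in0 XOR in4 = H XOR H = L
net11 = net6 XOR in5 = L XOR L = L
net12 = net4 NAND in2 = L NAND H = H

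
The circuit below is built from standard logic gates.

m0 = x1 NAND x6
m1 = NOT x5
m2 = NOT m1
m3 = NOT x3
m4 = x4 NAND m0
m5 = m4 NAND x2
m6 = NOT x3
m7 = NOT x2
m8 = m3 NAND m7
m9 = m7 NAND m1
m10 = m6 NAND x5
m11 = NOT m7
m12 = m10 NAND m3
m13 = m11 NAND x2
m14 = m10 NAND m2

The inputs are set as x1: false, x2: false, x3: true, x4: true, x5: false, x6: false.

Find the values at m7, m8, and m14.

m1 = NOT x5 = NOT false = true
m2 = NOT m1 = NOT true = false
m3 = NOT x3 = NOT true = false
m6 = NOT x3 = NOT true = false
m7 = NOT x2 = NOT false = true
m8 = m3 NAND m7 = false NAND true = true
m10 = m6 NAND x5 = false NAND false = true
m14 = m10 NAND m2 = true NAND false = true

m7 = true, m8 = true, m14 = true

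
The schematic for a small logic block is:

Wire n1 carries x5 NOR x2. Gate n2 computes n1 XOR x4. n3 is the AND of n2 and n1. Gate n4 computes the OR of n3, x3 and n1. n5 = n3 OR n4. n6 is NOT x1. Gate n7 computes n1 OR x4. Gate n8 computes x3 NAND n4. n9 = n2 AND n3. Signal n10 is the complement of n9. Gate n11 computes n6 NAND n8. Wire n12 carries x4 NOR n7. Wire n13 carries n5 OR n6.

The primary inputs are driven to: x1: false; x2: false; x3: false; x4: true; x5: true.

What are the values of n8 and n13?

n8 = true  n13 = true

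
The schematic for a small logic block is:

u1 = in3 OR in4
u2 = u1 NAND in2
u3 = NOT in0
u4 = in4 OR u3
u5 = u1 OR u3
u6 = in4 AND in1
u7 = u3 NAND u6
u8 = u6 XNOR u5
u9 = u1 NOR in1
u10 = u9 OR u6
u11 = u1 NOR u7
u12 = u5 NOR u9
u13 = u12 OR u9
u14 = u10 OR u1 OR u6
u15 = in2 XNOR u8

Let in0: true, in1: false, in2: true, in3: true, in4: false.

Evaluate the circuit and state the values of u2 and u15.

u1 = in3 OR in4 = true OR false = true
u2 = u1 NAND in2 = true NAND true = false
u3 = NOT in0 = NOT true = false
u5 = u1 OR u3 = true OR false = true
u6 = in4 AND in1 = false AND false = false
u8 = u6 XNOR u5 = false XNOR true = false
u15 = in2 XNOR u8 = true XNOR false = false

u2 = false; u15 = false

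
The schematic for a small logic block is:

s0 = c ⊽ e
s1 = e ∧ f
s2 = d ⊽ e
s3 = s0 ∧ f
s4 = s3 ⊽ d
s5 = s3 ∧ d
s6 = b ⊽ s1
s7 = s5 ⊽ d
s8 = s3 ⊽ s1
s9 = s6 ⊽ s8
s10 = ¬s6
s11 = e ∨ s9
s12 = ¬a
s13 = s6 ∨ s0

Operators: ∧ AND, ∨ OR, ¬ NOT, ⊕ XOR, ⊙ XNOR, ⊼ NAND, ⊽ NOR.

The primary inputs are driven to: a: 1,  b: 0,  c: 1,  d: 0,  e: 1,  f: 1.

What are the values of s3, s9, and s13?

s0 = c NOR e = 1 NOR 1 = 0
s1 = e AND f = 1 AND 1 = 1
s3 = s0 AND f = 0 AND 1 = 0
s6 = b NOR s1 = 0 NOR 1 = 0
s8 = s3 NOR s1 = 0 NOR 1 = 0
s9 = s6 NOR s8 = 0 NOR 0 = 1
s13 = s6 OR s0 = 0 OR 0 = 0

s3 = 0; s9 = 1; s13 = 0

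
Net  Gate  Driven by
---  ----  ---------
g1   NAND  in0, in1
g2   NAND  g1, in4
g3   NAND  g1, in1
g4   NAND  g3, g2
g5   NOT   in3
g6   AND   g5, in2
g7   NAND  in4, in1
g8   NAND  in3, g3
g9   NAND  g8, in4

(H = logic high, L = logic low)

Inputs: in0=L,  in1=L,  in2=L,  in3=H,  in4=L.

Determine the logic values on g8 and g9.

g8 = L  g9 = H

g1 = in0 NAND in1 = L NAND L = H
g3 = g1 NAND in1 = H NAND L = H
g8 = in3 NAND g3 = H NAND H = L
g9 = g8 NAND in4 = L NAND L = H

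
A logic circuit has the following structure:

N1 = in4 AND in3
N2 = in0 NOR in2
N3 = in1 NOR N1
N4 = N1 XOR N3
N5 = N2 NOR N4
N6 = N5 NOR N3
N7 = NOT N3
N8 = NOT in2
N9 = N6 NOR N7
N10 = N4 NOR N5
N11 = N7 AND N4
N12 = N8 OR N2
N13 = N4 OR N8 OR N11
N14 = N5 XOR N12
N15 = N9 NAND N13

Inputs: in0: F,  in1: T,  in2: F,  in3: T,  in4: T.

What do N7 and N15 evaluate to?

N7 = T, N15 = T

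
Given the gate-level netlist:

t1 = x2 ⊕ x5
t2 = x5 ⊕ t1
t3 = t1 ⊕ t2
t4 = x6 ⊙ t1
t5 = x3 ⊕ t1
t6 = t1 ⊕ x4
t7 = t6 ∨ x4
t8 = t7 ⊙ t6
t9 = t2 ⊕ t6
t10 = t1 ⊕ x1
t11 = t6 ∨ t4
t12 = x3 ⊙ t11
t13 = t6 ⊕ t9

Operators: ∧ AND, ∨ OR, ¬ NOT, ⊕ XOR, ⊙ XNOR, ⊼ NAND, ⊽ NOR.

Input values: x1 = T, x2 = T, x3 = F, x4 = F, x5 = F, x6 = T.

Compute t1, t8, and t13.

t1 = T, t8 = T, t13 = T

t1 = x2 XOR x5 = T XOR F = T
t2 = x5 XOR t1 = F XOR T = T
t6 = t1 XOR x4 = T XOR F = T
t7 = t6 OR x4 = T OR F = T
t8 = t7 XNOR t6 = T XNOR T = T
t9 = t2 XOR t6 = T XOR T = F
t13 = t6 XOR t9 = T XOR F = T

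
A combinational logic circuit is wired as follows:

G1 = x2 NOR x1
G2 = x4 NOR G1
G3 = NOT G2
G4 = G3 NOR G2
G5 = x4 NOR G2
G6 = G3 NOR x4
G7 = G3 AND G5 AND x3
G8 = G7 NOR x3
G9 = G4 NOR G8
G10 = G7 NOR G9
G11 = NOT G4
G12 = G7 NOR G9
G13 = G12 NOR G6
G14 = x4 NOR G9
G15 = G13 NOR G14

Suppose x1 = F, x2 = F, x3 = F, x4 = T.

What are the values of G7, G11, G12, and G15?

G7 = F, G11 = T, G12 = T, G15 = T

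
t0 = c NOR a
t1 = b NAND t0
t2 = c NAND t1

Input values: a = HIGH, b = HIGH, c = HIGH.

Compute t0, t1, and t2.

t0 = LOW; t1 = HIGH; t2 = LOW

t0 = c NOR a = HIGH NOR HIGH = LOW
t1 = b NAND t0 = HIGH NAND LOW = HIGH
t2 = c NAND t1 = HIGH NAND HIGH = LOW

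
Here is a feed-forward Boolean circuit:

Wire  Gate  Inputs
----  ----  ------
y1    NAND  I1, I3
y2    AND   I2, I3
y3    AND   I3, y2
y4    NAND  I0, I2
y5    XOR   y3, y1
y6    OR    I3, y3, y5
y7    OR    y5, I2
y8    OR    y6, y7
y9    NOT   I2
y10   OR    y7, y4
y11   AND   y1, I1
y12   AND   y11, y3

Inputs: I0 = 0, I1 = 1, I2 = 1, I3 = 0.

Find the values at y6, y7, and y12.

y1 = I1 NAND I3 = 1 NAND 0 = 1
y2 = I2 AND I3 = 1 AND 0 = 0
y3 = I3 AND y2 = 0 AND 0 = 0
y5 = y3 XOR y1 = 0 XOR 1 = 1
y6 = I3 OR y3 OR y5 = 0 OR 0 OR 1 = 1
y7 = y5 OR I2 = 1 OR 1 = 1
y11 = y1 AND I1 = 1 AND 1 = 1
y12 = y11 AND y3 = 1 AND 0 = 0

y6 = 1, y7 = 1, y12 = 0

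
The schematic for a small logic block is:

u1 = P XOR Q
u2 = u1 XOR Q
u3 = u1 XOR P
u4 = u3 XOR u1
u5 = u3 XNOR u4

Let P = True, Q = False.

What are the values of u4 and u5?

u4 = True  u5 = False

u1 = P XOR Q = True XOR False = True
u3 = u1 XOR P = True XOR True = False
u4 = u3 XOR u1 = False XOR True = True
u5 = u3 XNOR u4 = False XNOR True = False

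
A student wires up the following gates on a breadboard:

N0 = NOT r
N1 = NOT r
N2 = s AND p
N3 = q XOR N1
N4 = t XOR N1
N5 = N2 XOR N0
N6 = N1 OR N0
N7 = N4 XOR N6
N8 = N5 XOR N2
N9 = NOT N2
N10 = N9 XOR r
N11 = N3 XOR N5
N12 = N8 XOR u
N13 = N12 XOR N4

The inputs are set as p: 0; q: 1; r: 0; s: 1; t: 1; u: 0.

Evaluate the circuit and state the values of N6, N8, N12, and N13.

N6 = 1, N8 = 1, N12 = 1, N13 = 1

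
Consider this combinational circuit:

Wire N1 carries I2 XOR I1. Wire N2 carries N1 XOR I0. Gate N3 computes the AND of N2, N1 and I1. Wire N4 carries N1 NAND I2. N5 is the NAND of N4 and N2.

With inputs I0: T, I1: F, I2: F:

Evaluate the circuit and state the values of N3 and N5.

N1 = I2 XOR I1 = F XOR F = F
N2 = N1 XOR I0 = F XOR T = T
N3 = N2 AND N1 AND I1 = T AND F AND F = F
N4 = N1 NAND I2 = F NAND F = T
N5 = N4 NAND N2 = T NAND T = F

N3 = F  N5 = F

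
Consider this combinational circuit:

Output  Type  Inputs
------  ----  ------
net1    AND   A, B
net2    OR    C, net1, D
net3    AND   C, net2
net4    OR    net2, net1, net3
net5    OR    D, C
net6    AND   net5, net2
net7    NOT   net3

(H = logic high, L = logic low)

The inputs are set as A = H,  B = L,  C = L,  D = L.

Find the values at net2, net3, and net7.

net1 = A AND B = H AND L = L
net2 = C OR net1 OR D = L OR L OR L = L
net3 = C AND net2 = L AND L = L
net7 = NOT net3 = NOT L = H

net2 = L; net3 = L; net7 = H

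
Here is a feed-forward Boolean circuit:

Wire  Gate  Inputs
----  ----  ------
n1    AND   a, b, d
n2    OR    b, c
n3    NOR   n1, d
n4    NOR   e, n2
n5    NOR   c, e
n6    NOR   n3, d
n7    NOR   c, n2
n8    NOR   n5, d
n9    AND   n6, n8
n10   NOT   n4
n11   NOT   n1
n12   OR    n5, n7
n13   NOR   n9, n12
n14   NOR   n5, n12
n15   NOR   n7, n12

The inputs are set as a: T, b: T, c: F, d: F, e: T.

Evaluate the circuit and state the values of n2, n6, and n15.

n1 = a AND b AND d = T AND T AND F = F
n2 = b OR c = T OR F = T
n3 = n1 NOR d = F NOR F = T
n5 = c NOR e = F NOR T = F
n6 = n3 NOR d = T NOR F = F
n7 = c NOR n2 = F NOR T = F
n12 = n5 OR n7 = F OR F = F
n15 = n7 NOR n12 = F NOR F = T

n2 = T; n6 = F; n15 = T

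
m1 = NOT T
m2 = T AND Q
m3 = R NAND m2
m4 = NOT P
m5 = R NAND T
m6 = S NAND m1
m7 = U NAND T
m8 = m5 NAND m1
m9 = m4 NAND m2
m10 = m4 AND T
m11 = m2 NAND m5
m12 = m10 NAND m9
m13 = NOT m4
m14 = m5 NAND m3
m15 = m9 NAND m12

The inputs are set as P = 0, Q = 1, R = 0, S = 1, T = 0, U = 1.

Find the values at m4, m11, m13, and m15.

m4 = 1  m11 = 1  m13 = 0  m15 = 0

m2 = T AND Q = 0 AND 1 = 0
m4 = NOT P = NOT 0 = 1
m5 = R NAND T = 0 NAND 0 = 1
m9 = m4 NAND m2 = 1 NAND 0 = 1
m10 = m4 AND T = 1 AND 0 = 0
m11 = m2 NAND m5 = 0 NAND 1 = 1
m12 = m10 NAND m9 = 0 NAND 1 = 1
m13 = NOT m4 = NOT 1 = 0
m15 = m9 NAND m12 = 1 NAND 1 = 0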